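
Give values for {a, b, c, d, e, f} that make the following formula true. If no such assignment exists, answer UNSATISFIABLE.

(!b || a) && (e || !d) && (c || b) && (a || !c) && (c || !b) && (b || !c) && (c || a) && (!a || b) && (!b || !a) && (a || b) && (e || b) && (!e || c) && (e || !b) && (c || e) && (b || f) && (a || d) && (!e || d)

Try b = false.
Unit clause (c) forces c = true.
That conflicts with the unit clause (!c).
Undo b and try b = true.
Unit clause (a) forces a = true.
That conflicts with the unit clause (!a).
Both values of b lead to a conflict.

UNSATISFIABLE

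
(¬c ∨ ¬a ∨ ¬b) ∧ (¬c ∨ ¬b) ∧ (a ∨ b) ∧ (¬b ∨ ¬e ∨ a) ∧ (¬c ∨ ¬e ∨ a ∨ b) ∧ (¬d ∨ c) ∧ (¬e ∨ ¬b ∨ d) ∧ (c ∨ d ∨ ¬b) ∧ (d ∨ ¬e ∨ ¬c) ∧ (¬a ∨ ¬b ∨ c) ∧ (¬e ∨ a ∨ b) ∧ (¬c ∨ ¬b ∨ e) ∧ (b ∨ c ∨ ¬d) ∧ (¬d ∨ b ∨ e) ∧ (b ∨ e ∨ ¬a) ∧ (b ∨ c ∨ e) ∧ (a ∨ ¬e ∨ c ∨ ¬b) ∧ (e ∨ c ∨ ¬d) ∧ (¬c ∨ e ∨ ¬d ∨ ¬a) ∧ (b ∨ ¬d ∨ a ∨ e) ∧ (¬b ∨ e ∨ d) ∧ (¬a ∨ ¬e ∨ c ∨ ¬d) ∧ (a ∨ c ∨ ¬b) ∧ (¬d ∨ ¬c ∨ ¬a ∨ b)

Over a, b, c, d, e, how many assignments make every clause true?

1

There are 2^5 = 32 truth assignments over (a, b, c, d, e).
Split on d. With d = True, the clauses containing d are satisfied and ¬d drops from the rest; 0 of the 2^4 = 16 assignments to the other variables satisfy what remains.
With d = False, by the same count on the reduced clause set, 1 assignment works.
Total: 0 + 1 = 1.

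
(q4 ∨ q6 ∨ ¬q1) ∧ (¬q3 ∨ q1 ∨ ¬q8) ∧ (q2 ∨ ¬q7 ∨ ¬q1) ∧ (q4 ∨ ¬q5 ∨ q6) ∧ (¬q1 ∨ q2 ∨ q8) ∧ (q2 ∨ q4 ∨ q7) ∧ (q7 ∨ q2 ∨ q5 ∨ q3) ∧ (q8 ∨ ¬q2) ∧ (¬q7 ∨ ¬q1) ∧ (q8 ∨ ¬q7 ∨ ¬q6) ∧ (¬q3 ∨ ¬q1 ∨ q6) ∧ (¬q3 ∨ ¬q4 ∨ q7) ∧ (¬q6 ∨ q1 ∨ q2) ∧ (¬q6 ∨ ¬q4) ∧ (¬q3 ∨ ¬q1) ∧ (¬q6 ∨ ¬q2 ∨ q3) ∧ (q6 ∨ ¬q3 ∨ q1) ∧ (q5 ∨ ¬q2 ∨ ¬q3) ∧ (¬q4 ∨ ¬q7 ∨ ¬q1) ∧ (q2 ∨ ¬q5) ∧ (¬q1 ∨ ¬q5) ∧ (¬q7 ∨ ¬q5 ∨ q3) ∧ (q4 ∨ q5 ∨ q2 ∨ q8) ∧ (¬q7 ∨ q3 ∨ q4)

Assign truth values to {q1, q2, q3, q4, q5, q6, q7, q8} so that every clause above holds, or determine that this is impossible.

Try q8 = True.
Try q3 = False.
Try q7 = True.
The clause (¬q1) is unit, so q1 = False.
The clause (¬q5) is unit, so q5 = False.
The clause (q4) is unit, so q4 = True.
The clause (¬q6) is unit, so q6 = False.
No clause remains; q2 is free.

q1 ↦ False; q2 ↦ False; q3 ↦ False; q4 ↦ True; q5 ↦ False; q6 ↦ False; q7 ↦ True; q8 ↦ True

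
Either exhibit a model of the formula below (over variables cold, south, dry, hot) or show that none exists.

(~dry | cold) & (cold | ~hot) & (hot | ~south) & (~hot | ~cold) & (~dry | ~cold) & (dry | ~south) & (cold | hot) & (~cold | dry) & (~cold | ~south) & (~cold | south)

Try dry = 0.
Unit clause (~south) forces south = 0.
Unit clause (~cold) forces cold = 0.
Unit clause (~hot) forces hot = 0.
But (hot) is also a unit clause — contradiction.
Backtrack on dry: now try dry = 1.
Unit clause (cold) forces cold = 1.
But (~cold) is also a unit clause — contradiction.
Neither dry = 1 nor dry = 0 works.

UNSATISFIABLE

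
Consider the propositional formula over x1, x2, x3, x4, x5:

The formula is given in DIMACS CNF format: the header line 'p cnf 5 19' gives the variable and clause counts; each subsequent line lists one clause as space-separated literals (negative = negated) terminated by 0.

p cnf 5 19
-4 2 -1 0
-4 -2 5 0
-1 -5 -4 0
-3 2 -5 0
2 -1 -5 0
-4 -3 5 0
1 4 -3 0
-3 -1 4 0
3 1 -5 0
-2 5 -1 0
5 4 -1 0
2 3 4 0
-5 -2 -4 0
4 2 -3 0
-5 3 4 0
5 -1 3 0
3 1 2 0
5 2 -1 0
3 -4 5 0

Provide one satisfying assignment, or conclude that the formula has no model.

Case x4 = False:
Case x1 = False:
(¬x3) alone gives x3 = False.
(¬x5) alone gives x5 = False.
(x2) alone gives x2 = True.
Every clause now holds.

x1=False, x2=True, x3=False, x4=False, x5=False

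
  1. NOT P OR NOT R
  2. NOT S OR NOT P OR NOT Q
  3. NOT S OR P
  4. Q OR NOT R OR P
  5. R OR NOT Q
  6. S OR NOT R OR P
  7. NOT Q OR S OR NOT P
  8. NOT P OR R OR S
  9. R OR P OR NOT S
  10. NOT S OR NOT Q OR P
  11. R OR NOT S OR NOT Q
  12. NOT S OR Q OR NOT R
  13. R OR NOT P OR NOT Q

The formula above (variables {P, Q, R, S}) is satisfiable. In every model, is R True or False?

False

Suppose R = true.
From the singleton clause (NOT P), P = false.
From the singleton clause (NOT S), S = false.
That conflicts with the unit clause (S).
So every satisfying assignment has R = False.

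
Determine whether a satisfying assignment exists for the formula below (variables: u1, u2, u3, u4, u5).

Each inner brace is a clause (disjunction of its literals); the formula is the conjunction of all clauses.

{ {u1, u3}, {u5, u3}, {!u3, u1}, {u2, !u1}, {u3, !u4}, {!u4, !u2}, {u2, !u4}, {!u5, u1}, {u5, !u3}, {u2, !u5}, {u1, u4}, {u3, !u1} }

Try u1 = true.
From the singleton clause (u2), u2 = true.
From the singleton clause (!u4), u4 = false.
From the singleton clause (u3), u3 = true.
From the singleton clause (u5), u5 = true.
This assignment satisfies each clause.
A satisfying assignment: u1 ↦ true,  u2 ↦ true,  u3 ↦ true,  u4 ↦ false,  u5 ↦ true.

Yes, satisfiable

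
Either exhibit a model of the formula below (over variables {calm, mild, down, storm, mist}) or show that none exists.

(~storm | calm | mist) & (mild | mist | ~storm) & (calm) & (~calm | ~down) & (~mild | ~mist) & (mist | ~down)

The clause (calm) is unit, so calm = 1.
The clause (~down) is unit, so down = 0.
Branch on mild: set mild = 0.
Branch on mist: set mist = 1.
All clauses hold; storm can take either value.

calm=1,  mild=0,  down=0,  storm=1,  mist=1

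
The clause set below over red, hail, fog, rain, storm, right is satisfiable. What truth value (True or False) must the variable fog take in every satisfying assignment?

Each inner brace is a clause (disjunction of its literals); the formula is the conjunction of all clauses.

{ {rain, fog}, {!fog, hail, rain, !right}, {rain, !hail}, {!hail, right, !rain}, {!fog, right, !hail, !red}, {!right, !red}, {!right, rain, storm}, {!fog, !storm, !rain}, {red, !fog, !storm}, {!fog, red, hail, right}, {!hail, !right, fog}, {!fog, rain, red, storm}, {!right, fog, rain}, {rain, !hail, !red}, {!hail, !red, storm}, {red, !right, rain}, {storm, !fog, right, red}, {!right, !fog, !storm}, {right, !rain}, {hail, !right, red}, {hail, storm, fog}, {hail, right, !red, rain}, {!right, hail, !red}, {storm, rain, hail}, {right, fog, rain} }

True

Suppose fog = false.
Unit clause (rain) forces rain = true.
Unit clause (right) forces right = true.
Unit clause (!red) forces red = false.
Unit clause (!hail) forces hail = false.
Now (hail) is unsatisfied and unit — conflict.
So every satisfying assignment has fog = True.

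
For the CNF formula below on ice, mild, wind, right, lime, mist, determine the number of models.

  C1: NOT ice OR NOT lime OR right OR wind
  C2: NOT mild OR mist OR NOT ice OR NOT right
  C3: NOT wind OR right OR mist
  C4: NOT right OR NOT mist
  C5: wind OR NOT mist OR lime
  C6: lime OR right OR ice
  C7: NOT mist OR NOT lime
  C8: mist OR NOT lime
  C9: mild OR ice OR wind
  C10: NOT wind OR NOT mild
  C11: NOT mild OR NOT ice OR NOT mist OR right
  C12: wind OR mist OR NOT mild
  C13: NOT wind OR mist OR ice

4

There are 2^6 = 64 truth assignments over (ice, mild, wind, right, lime, mist).
Split on right. With right = true, the clauses containing right are satisfied and NOT right drops from the rest; 2 of the 2^5 = 32 assignments to the other variables satisfy what remains.
With right = false, by the same count on the reduced clause set, 2 assignments work.
Total: 2 + 2 = 4.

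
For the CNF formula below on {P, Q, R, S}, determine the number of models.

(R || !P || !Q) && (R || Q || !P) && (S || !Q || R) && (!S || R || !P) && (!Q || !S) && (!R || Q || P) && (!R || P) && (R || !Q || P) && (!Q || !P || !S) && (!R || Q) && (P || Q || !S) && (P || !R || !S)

There are 2^4 = 16 truth assignments over (P, Q, R, S).
Check each against the 12 clauses (columns in the order P, Q, R, S):
  F F F F  ✓ satisfies all
  F F F T  ✗ fails (P || Q || !S)
  F F T F  ✗ fails (!R || Q || P)
  F F T T  ✗ fails (!R || Q || P)
  F T F F  ✗ fails (S || !Q || R)
  F T F T  ✗ fails (!Q || !S)
  F T T F  ✗ fails (!R || P)
  F T T T  ✗ fails (!Q || !S)
  T F F F  ✗ fails (R || Q || !P)
  T F F T  ✗ fails (R || Q || !P)
  T F T F  ✗ fails (!R || Q)
  T F T T  ✗ fails (!R || Q)
  T T F F  ✗ fails (R || !P || !Q)
  T T F T  ✗ fails (R || !P || !Q)
  T T T F  ✓ satisfies all
  T T T T  ✗ fails (!Q || !S)
2 of the 16 rows are models.

2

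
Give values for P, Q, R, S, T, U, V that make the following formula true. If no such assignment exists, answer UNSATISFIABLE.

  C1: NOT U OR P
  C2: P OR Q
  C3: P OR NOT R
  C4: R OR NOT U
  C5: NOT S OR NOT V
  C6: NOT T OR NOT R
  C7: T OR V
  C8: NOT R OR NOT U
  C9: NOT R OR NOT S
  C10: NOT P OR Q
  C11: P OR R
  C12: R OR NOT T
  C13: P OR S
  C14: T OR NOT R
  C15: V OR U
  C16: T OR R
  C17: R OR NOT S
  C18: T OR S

UNSATISFIABLE

Suppose U = false.
From the singleton clause (V), V = true.
From the singleton clause (NOT S), S = false.
From the singleton clause (P), P = true.
From the singleton clause (Q), Q = true.
From the singleton clause (T), T = true.
From the singleton clause (NOT R), R = false.
Now (R) is unsatisfied and unit — conflict.
Undo U and try U = true.
From the singleton clause (P), P = true.
From the singleton clause (R), R = true.
Now (NOT R) is unsatisfied and unit — conflict.
Neither U = true nor U = false works.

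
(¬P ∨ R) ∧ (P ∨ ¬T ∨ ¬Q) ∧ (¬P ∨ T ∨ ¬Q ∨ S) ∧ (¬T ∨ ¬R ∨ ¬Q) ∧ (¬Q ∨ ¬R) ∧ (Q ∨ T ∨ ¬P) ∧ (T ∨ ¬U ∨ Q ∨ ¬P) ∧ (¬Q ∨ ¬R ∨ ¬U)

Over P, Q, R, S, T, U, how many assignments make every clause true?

There are 2^6 = 64 truth assignments over (P, Q, R, S, T, U).
Split on S. With S = True, the clauses containing S are satisfied and ¬S drops from the rest; 12 of the 2^5 = 32 assignments to the other variables satisfy what remains.
With S = False, by the same count on the reduced clause set, 12 assignments work.
Total: 12 + 12 = 24.

24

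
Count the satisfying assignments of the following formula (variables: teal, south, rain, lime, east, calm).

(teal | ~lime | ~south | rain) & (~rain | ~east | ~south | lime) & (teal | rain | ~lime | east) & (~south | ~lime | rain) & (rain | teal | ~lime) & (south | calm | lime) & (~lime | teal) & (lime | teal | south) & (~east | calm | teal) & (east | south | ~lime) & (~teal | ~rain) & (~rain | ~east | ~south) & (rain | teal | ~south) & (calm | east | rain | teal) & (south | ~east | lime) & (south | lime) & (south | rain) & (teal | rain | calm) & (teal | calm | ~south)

There are 2^6 = 64 truth assignments over (teal, south, rain, lime, east, calm).
Split on calm. With calm = 1, the clauses containing calm are satisfied and ~calm drops from the rest; 3 of the 2^5 = 32 assignments to the other variables satisfy what remains.
With calm = 0, by the same count on the reduced clause set, 2 assignments work.
(One model: teal=F, south=T, rain=T, lime=F, east=F, calm=T.)
Total: 3 + 2 = 5.

5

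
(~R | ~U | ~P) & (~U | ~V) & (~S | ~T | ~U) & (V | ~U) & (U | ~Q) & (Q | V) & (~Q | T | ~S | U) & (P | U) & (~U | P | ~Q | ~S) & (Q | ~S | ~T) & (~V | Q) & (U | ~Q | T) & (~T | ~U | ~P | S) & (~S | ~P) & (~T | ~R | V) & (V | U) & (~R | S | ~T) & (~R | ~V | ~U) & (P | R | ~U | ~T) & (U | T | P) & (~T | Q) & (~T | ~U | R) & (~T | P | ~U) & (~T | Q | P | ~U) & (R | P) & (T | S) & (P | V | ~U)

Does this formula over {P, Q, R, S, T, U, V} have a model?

Unsatisfiable

Branch on U: set U = 0.
The clause (~Q) is unit, so Q = 0.
The clause (V) is unit, so V = 1.
But (~V) is also a unit clause — contradiction.
So U must be the other value — set U = 1.
The clause (~V) is unit, so V = 0.
But (V) is also a unit clause — contradiction.
Neither U = 1 nor U = 0 works.
No assignment satisfies every clause.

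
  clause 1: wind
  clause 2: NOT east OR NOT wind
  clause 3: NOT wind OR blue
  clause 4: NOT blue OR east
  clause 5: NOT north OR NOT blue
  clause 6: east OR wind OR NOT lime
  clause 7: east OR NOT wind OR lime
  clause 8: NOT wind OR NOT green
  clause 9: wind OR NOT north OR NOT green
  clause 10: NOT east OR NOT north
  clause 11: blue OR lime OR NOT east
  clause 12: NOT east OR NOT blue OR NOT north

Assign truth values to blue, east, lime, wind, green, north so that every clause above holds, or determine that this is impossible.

(wind) alone gives wind = true.
(NOT east) alone gives east = false.
(blue) alone gives blue = true.
But (NOT blue) is also a unit clause — contradiction.

UNSATISFIABLE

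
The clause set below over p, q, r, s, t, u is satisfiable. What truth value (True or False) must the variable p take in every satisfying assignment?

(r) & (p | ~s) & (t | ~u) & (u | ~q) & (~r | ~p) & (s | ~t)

False

Suppose p = 1.
Unit clause (r) forces r = 1.
Now (~r) is unsatisfied and unit — conflict.
So every satisfying assignment has p = False.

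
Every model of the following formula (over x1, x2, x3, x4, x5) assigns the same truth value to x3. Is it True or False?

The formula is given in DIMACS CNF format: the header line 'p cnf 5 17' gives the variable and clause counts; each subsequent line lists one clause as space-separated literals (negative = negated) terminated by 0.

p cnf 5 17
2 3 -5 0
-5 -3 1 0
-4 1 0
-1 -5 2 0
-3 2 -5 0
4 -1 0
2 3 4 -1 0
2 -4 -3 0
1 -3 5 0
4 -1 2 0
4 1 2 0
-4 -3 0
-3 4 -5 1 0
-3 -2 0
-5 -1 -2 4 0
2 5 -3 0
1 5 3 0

False

Suppose x3 = True.
Unit clause (¬x4) forces x4 = False.
Unit clause (¬x1) forces x1 = False.
Unit clause (¬x5) forces x5 = False.
Now (x5) is unsatisfied and unit — conflict.
So every satisfying assignment has x3 = False.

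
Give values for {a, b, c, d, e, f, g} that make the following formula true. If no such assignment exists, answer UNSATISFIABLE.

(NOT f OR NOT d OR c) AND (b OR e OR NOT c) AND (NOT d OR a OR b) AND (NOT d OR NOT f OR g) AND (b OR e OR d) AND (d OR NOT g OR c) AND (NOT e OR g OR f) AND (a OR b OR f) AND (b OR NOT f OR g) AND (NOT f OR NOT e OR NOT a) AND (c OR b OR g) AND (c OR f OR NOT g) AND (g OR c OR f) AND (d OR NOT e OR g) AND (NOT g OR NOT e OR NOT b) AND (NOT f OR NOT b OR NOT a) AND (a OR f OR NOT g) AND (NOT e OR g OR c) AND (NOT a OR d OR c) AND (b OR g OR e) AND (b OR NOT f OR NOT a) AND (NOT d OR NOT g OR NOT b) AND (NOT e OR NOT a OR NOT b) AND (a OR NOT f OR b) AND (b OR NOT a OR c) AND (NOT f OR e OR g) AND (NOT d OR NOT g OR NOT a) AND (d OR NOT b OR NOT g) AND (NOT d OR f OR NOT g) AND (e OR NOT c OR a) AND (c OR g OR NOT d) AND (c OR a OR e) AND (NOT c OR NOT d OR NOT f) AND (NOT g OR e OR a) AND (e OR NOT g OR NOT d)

Try f = false.
Try e = true.
The clause (g) is unit, so g = true.
The clause (c) is unit, so c = true.
The clause (NOT b) is unit, so b = false.
The clause (a) is unit, so a = true.
The clause (NOT d) is unit, so d = false.
Every clause now holds.

a: true, b: false, c: true, d: false, e: true, f: false, g: true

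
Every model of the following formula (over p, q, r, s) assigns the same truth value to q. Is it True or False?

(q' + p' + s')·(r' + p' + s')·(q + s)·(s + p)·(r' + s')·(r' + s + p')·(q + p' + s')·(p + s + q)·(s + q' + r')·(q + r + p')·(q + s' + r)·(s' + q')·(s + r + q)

True

Suppose q = 0.
Unit clause (s) forces s = 1.
Unit clause (r') forces r = 0.
Now (r) is unsatisfied and unit — conflict.
So every satisfying assignment has q = True.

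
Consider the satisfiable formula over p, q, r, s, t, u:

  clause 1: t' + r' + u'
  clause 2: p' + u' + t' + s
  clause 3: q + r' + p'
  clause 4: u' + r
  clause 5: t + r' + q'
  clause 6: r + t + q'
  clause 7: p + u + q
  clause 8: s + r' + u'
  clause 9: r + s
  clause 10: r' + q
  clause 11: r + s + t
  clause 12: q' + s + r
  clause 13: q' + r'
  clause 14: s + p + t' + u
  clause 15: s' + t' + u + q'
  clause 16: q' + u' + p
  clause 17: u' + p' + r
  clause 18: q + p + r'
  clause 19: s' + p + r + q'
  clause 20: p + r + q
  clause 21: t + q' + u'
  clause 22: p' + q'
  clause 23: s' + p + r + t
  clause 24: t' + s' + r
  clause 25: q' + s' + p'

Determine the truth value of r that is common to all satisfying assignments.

Suppose r = 1.
The clause (q) is unit, so q = 1.
But (q') is also a unit clause — contradiction.
So every satisfying assignment has r = False.

False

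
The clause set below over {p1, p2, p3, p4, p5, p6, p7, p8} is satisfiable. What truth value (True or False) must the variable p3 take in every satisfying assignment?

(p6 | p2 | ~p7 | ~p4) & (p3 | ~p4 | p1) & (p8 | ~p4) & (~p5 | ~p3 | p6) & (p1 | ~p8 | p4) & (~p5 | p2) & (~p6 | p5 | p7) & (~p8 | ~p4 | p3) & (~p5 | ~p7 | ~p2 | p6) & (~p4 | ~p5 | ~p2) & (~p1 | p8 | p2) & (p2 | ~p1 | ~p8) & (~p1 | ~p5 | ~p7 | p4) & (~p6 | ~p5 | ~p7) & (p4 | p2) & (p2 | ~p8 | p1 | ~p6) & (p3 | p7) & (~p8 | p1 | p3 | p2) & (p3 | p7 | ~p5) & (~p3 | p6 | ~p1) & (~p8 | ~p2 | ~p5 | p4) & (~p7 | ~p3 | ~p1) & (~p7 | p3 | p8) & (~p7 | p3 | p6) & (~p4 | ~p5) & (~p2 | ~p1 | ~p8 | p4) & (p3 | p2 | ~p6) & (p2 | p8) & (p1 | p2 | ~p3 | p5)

True

Suppose p3 = 0.
Unit clause (p7) forces p7 = 1.
Unit clause (p8) forces p8 = 1.
Unit clause (~p4) forces p4 = 0.
Unit clause (p1) forces p1 = 1.
Unit clause (p2) forces p2 = 1.
Now (~p2) is unsatisfied and unit — conflict.
So every satisfying assignment has p3 = True.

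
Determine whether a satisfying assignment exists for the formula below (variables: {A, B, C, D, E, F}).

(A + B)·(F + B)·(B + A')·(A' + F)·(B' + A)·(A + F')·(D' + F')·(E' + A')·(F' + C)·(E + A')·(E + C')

No

Try A = 1.
The clause (B) is unit, so B = 1.
The clause (F) is unit, so F = 1.
The clause (D') is unit, so D = 0.
The clause (E') is unit, so E = 0.
Now (E) is unsatisfied and unit — conflict.
That branch fails; take A = 0 instead.
The clause (B) is unit, so B = 1.
Now (B') is unsatisfied and unit — conflict.
Both values of A lead to a conflict.
No assignment satisfies every clause.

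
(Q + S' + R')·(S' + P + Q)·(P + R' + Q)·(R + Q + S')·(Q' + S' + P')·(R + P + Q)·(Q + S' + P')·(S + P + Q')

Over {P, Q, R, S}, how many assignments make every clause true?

6

There are 2^4 = 16 truth assignments over (P, Q, R, S).
Split on R. With R = 1, the clauses containing R are satisfied and R' drops from the rest; 3 of the 2^3 = 8 assignments to the other variables satisfy what remains.
With R = 0, by the same count on the reduced clause set, 3 assignments work.
(One model: P=F, Q=T, R=F, S=T.)
Total: 3 + 3 = 6.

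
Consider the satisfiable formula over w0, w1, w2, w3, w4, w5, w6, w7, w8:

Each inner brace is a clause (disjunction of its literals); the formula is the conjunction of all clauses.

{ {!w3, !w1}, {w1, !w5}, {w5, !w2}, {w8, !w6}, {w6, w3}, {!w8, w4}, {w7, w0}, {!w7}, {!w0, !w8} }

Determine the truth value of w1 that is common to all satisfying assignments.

Suppose w1 = true.
(!w3) alone gives w3 = false.
(w6) alone gives w6 = true.
(w8) alone gives w8 = true.
(w4) alone gives w4 = true.
(!w7) alone gives w7 = false.
(w0) alone gives w0 = true.
But (!w0) is also a unit clause — contradiction.
So every satisfying assignment has w1 = False.

False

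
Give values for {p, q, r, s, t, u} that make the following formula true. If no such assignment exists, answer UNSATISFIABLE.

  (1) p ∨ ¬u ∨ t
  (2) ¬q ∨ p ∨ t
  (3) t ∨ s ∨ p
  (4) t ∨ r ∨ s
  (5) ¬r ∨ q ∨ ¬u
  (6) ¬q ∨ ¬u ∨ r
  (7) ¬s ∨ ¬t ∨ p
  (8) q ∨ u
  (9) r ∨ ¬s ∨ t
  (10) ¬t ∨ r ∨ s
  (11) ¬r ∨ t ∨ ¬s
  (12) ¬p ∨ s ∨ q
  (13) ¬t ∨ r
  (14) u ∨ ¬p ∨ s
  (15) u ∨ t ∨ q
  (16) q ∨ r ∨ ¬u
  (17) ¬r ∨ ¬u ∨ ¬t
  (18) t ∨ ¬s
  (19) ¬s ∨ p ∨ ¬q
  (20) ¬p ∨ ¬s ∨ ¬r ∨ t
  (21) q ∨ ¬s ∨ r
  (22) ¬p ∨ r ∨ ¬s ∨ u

Branch on q: set q = True.
Branch on p: set p = True.
Branch on u: set u = True.
(r) alone gives r = True.
(¬t) alone gives t = False.
(¬s) alone gives s = False.
This assignment satisfies each clause.

p ↦ True, q ↦ True, r ↦ True, s ↦ False, t ↦ False, u ↦ True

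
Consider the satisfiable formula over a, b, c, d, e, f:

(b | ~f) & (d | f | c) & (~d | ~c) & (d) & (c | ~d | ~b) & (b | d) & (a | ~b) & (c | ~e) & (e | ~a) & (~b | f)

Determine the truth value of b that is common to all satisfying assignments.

Suppose b = 1.
From the singleton clause (d), d = 1.
From the singleton clause (~c), c = 0.
That conflicts with the unit clause (c).
So every satisfying assignment has b = False.

False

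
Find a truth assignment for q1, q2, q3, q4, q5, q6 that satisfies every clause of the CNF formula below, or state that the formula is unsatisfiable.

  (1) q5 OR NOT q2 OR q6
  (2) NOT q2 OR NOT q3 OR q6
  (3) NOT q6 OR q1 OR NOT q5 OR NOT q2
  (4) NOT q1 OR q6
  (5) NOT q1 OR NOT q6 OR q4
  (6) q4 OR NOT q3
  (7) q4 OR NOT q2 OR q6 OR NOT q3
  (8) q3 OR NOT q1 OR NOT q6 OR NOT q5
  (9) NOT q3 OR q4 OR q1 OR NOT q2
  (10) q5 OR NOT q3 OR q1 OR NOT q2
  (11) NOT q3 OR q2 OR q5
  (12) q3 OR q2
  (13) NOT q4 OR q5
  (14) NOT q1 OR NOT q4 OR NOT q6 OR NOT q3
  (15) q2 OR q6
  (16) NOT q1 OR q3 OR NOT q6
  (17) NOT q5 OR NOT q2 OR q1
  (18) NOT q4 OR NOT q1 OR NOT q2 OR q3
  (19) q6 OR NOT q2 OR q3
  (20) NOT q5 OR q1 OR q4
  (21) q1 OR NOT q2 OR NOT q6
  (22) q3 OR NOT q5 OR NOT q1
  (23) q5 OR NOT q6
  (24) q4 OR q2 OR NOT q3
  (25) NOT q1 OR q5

Case q1 = false:
Case q4 = true:
Unit clause (q5) forces q5 = true.
Unit clause (NOT q2) forces q2 = false.
Unit clause (q3) forces q3 = true.
Unit clause (q6) forces q6 = true.
This assignment satisfies each clause.

q1: false,  q2: false,  q3: true,  q4: true,  q5: true,  q6: true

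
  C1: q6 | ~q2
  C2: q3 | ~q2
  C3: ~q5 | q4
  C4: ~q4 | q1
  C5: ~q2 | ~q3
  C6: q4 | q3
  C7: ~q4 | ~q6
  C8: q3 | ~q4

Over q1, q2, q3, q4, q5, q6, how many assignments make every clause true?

There are 2^6 = 64 truth assignments over (q1, q2, q3, q4, q5, q6).
Split on q1. With q1 = 1, the clauses containing q1 are satisfied and ~q1 drops from the rest; 4 of the 2^5 = 32 assignments to the other variables satisfy what remains.
With q1 = 0, by the same count on the reduced clause set, 2 assignments work.
(One model: q1=F, q2=F, q3=T, q4=F, q5=F, q6=F.)
Total: 4 + 2 = 6.

6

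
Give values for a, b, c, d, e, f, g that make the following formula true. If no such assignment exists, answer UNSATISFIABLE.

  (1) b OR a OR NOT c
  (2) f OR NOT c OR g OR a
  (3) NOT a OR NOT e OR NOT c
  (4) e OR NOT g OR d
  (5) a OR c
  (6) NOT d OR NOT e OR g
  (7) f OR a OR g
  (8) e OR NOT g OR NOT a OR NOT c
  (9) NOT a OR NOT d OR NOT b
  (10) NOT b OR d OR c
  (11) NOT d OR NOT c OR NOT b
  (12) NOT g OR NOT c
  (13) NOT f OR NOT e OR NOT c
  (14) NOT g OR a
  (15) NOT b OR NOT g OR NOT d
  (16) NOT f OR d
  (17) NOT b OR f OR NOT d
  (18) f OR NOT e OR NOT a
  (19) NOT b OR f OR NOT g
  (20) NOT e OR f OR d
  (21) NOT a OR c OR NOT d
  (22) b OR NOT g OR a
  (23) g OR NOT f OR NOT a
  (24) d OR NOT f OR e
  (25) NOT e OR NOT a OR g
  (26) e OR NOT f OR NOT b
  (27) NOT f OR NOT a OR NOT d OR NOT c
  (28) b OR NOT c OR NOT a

a=true, b=false, c=false, d=false, e=false, f=false, g=false

Try a = true.
Try e = false.
Try g = false.
(NOT f) alone gives f = false.
Try d = false.
Try b = false.
(NOT c) alone gives c = false.
All clauses are satisfied.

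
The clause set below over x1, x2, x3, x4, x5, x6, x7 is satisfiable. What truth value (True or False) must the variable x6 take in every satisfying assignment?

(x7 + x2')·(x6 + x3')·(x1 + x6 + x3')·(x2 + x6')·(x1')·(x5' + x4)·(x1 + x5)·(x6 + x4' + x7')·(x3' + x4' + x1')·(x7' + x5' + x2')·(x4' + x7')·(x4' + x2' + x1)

Suppose x6 = 1.
From the singleton clause (x2), x2 = 1.
From the singleton clause (x7), x7 = 1.
From the singleton clause (x1'), x1 = 0.
From the singleton clause (x5), x5 = 1.
That conflicts with the unit clause (x5').
So every satisfying assignment has x6 = False.

False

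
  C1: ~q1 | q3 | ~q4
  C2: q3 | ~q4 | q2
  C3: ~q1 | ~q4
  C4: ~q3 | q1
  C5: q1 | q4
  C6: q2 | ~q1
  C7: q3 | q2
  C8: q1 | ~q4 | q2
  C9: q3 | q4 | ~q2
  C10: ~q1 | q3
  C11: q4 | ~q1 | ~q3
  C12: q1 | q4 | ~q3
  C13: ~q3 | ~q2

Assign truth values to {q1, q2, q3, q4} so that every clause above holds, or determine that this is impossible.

q1=0,  q2=1,  q3=0,  q4=1

Branch on q1: set q1 = 0.
The clause (~q3) is unit, so q3 = 0.
The clause (q4) is unit, so q4 = 1.
The clause (q2) is unit, so q2 = 1.
All clauses are satisfied.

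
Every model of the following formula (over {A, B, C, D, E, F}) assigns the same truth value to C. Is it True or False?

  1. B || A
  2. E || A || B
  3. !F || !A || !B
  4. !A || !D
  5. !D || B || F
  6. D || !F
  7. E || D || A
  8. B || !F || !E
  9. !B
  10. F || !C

Suppose C = true.
Unit clause (!B) forces B = false.
Unit clause (A) forces A = true.
Unit clause (!D) forces D = false.
Unit clause (!F) forces F = false.
But (F) is also a unit clause — contradiction.
So every satisfying assignment has C = False.

False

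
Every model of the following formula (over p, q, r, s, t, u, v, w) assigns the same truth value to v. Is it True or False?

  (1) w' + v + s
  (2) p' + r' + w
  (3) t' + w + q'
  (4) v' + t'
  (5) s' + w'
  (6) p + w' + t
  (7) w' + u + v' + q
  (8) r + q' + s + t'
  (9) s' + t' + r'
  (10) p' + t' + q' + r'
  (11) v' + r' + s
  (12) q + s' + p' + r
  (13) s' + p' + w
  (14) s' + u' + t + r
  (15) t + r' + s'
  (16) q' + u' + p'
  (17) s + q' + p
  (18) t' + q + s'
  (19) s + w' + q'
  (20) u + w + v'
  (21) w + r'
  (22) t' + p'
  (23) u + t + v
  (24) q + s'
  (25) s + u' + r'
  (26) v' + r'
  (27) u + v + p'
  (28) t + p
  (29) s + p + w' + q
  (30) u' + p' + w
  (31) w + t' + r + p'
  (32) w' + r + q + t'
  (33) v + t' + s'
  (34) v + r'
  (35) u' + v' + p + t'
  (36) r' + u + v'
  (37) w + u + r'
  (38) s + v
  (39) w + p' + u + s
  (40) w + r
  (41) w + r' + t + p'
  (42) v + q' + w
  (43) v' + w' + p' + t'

Suppose v = 0.
From the singleton clause (r'), r = 0.
From the singleton clause (s), s = 1.
From the singleton clause (w'), w = 0.
Now (w) is unsatisfied and unit — conflict.
So every satisfying assignment has v = True.

True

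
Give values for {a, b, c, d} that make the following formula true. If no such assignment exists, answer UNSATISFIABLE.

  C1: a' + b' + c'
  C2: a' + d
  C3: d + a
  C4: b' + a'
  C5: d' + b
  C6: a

UNSATISFIABLE

The clause (a) is unit, so a = 1.
The clause (d) is unit, so d = 1.
The clause (b') is unit, so b = 0.
But (b) is also a unit clause — contradiction.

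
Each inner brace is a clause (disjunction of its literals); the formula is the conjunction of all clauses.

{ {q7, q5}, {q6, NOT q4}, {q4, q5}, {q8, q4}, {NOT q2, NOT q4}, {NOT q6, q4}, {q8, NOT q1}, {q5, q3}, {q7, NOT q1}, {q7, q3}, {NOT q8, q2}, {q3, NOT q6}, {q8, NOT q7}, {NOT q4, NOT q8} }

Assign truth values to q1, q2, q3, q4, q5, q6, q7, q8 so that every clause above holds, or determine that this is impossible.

q1: true, q2: true, q3: false, q4: false, q5: true, q6: false, q7: true, q8: true

Try q7 = true.
Unit clause (q8) forces q8 = true.
Unit clause (q2) forces q2 = true.
Unit clause (NOT q4) forces q4 = false.
Unit clause (q5) forces q5 = true.
Unit clause (NOT q6) forces q6 = false.
All clauses hold; q1, q3 can take either value.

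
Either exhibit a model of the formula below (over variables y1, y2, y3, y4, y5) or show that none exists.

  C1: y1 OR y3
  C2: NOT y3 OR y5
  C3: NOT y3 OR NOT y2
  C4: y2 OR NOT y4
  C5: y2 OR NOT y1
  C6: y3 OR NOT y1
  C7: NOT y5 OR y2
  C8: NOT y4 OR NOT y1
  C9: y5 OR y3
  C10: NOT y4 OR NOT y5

Case y1 = true:
(y2) alone gives y2 = true.
(NOT y3) alone gives y3 = false.
But (y3) is also a unit clause — contradiction.
Undo y1 and try y1 = false.
(y3) alone gives y3 = true.
(y5) alone gives y5 = true.
(NOT y2) alone gives y2 = false.
But (y2) is also a unit clause — contradiction.
Either choice for y1 ends in contradiction.

UNSATISFIABLE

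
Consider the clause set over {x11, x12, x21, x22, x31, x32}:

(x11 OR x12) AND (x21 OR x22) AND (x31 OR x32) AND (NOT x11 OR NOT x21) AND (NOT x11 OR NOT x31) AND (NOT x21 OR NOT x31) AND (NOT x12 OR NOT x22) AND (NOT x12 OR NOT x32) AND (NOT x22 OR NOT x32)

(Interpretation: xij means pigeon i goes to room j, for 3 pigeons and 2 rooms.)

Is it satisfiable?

Suppose x11 = true.
From the singleton clause (NOT x21), x21 = false.
From the singleton clause (x22), x22 = true.
From the singleton clause (NOT x31), x31 = false.
From the singleton clause (x32), x32 = true.
Now (NOT x32) is unsatisfied and unit — conflict.
So x11 must be the other value — set x11 = false.
From the singleton clause (x12), x12 = true.
From the singleton clause (NOT x22), x22 = false.
From the singleton clause (x21), x21 = true.
From the singleton clause (NOT x31), x31 = false.
From the singleton clause (x32), x32 = true.
Now (NOT x32) is unsatisfied and unit — conflict.
Neither x11 = true nor x11 = false works.
No assignment satisfies every clause.

No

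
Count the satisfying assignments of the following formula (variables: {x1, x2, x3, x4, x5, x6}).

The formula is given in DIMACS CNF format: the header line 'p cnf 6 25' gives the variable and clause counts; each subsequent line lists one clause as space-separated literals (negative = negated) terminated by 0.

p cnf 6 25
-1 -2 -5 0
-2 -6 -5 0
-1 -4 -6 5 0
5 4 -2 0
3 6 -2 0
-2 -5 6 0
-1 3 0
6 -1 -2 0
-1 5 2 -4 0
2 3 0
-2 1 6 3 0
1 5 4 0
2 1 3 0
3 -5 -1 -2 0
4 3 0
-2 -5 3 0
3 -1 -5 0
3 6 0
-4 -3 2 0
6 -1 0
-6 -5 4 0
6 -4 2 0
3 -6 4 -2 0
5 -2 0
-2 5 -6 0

There are 2^6 = 64 truth assignments over (x1, x2, x3, x4, x5, x6).
Split on x5. With x5 = True, the clauses containing x5 are satisfied and ¬x5 drops from the rest; 1 of the 2^5 = 32 assignments to the other variables satisfy what remains.
With x5 = False, by the same count on the reduced clause set, 1 assignment works.
(One model: x1=F, x2=F, x3=T, x4=F, x5=T, x6=F.)
Total: 1 + 1 = 2.

2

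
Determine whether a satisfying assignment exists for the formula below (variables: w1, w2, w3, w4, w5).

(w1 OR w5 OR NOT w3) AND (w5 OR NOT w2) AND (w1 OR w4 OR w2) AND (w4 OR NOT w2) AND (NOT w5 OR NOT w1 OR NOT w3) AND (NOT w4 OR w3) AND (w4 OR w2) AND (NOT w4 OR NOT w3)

Unsatisfiable

Case w5 = true:
Case w4 = true:
The clause (w3) is unit, so w3 = true.
Now (NOT w3) is unsatisfied and unit — conflict.
That branch fails; take w4 = false instead.
The clause (NOT w2) is unit, so w2 = false.
Now (w2) is unsatisfied and unit — conflict.
Either choice for w4 ends in contradiction.
That branch fails; take w5 = false instead.
The clause (NOT w2) is unit, so w2 = false.
The clause (w4) is unit, so w4 = true.
The clause (w3) is unit, so w3 = true.
Now (NOT w3) is unsatisfied and unit — conflict.
Either choice for w5 ends in contradiction.
No assignment satisfies every clause.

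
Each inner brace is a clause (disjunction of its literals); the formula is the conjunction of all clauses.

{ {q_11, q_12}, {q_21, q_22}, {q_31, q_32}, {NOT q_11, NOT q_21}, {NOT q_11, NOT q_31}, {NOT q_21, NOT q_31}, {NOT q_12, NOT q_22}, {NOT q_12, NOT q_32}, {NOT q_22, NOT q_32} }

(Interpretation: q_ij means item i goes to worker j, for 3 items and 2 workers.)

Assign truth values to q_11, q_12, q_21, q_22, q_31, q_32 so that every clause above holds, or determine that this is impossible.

Case q_11 = true:
Unit clause (NOT q_21) forces q_21 = false.
Unit clause (q_22) forces q_22 = true.
Unit clause (NOT q_31) forces q_31 = false.
Unit clause (q_32) forces q_32 = true.
But (NOT q_32) is also a unit clause — contradiction.
Undo q_11 and try q_11 = false.
Unit clause (q_12) forces q_12 = true.
Unit clause (NOT q_22) forces q_22 = false.
Unit clause (q_21) forces q_21 = true.
Unit clause (NOT q_31) forces q_31 = false.
Unit clause (q_32) forces q_32 = true.
But (NOT q_32) is also a unit clause — contradiction.
Neither q_11 = true nor q_11 = false works.

UNSATISFIABLE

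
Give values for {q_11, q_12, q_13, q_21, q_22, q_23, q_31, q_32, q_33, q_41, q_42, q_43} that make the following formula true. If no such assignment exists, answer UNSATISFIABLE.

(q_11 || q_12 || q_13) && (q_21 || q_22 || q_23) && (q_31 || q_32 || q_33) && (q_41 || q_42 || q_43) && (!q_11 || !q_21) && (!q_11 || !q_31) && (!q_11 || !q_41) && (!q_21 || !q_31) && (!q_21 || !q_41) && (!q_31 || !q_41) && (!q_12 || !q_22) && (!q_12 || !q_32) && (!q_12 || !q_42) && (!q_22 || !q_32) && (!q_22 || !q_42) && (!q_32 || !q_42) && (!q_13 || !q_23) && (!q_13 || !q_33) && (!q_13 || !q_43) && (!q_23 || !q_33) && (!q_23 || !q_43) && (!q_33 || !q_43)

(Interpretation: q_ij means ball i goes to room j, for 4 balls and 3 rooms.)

Suppose q_11 = false.
Suppose q_12 = true.
Unit clause (!q_22) forces q_22 = false.
Unit clause (!q_32) forces q_32 = false.
Unit clause (!q_42) forces q_42 = false.
Suppose q_21 = true.
Unit clause (!q_31) forces q_31 = false.
Unit clause (q_33) forces q_33 = true.
Unit clause (!q_41) forces q_41 = false.
Unit clause (q_43) forces q_43 = true.
That conflicts with the unit clause (!q_43).
So q_21 must be the other value — set q_21 = false.
Unit clause (q_23) forces q_23 = true.
Unit clause (!q_13) forces q_13 = false.
Unit clause (!q_33) forces q_33 = false.
Unit clause (q_31) forces q_31 = true.
Unit clause (!q_41) forces q_41 = false.
Unit clause (q_43) forces q_43 = true.
That conflicts with the unit clause (!q_43).
Either choice for q_21 ends in contradiction.
So q_12 must be the other value — set q_12 = false.
Unit clause (q_13) forces q_13 = true.
Unit clause (!q_23) forces q_23 = false.
Unit clause (!q_33) forces q_33 = false.
Unit clause (!q_43) forces q_43 = false.
Suppose q_21 = true.
Unit clause (!q_31) forces q_31 = false.
Unit clause (q_32) forces q_32 = true.
Unit clause (!q_41) forces q_41 = false.
Unit clause (q_42) forces q_42 = true.
That conflicts with the unit clause (!q_42).
So q_21 must be the other value — set q_21 = false.
Unit clause (q_22) forces q_22 = true.
Unit clause (!q_32) forces q_32 = false.
Unit clause (q_31) forces q_31 = true.
Unit clause (!q_41) forces q_41 = false.
Unit clause (q_42) forces q_42 = true.
That conflicts with the unit clause (!q_42).
Either choice for q_21 ends in contradiction.
Either choice for q_12 ends in contradiction.
So q_11 must be the other value — set q_11 = true.
Unit clause (!q_21) forces q_21 = false.
Unit clause (!q_31) forces q_31 = false.
Unit clause (!q_41) forces q_41 = false.
Suppose q_22 = true.
Unit clause (!q_12) forces q_12 = false.
Unit clause (!q_32) forces q_32 = false.
Unit clause (q_33) forces q_33 = true.
Unit clause (!q_42) forces q_42 = false.
Unit clause (q_43) forces q_43 = true.
That conflicts with the unit clause (!q_43).
So q_22 must be the other value — set q_22 = false.
Unit clause (q_23) forces q_23 = true.
Unit clause (!q_13) forces q_13 = false.
Unit clause (!q_33) forces q_33 = false.
Unit clause (q_32) forces q_32 = true.
Unit clause (!q_12) forces q_12 = false.
Unit clause (!q_42) forces q_42 = false.
Unit clause (q_43) forces q_43 = true.
That conflicts with the unit clause (!q_43).
Either choice for q_22 ends in contradiction.
Either choice for q_11 ends in contradiction.

UNSATISFIABLE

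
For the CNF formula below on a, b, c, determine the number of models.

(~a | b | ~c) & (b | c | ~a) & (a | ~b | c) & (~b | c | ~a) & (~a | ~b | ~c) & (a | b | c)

2

There are 2^3 = 8 truth assignments over (a, b, c).
Check each against the 6 clauses (columns in the order a, b, c):
  F F F  ✗ fails (a | b | c)
  F F T  ✓ satisfies all
  F T F  ✗ fails (a | ~b | c)
  F T T  ✓ satisfies all
  T F F  ✗ fails (b | c | ~a)
  T F T  ✗ fails (~a | b | ~c)
  T T F  ✗ fails (~b | c | ~a)
  T T T  ✗ fails (~a | ~b | ~c)
2 of the 8 rows are models.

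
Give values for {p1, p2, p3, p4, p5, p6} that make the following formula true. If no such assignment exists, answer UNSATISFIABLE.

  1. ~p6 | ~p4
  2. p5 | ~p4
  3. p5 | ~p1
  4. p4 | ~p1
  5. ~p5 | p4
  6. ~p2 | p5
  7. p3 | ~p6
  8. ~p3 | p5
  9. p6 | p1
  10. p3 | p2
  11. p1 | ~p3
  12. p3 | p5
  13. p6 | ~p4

UNSATISFIABLE

Suppose p6 = 0.
From the singleton clause (p1), p1 = 1.
From the singleton clause (p5), p5 = 1.
From the singleton clause (p4), p4 = 1.
But (~p4) is also a unit clause — contradiction.
Backtrack on p6: now try p6 = 1.
From the singleton clause (~p4), p4 = 0.
From the singleton clause (~p1), p1 = 0.
From the singleton clause (~p5), p5 = 0.
From the singleton clause (~p2), p2 = 0.
From the singleton clause (p3), p3 = 1.
But (~p3) is also a unit clause — contradiction.
Both values of p6 lead to a conflict.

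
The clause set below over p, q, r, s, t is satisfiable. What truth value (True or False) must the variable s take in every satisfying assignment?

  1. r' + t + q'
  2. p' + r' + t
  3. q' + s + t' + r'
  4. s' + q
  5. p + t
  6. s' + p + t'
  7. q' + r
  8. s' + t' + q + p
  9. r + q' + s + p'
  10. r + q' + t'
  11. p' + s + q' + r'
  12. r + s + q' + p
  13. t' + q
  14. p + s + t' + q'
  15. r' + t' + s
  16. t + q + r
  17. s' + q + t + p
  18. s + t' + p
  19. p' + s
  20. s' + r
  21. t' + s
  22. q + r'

Suppose s = 0.
From the singleton clause (p'), p = 0.
From the singleton clause (t), t = 1.
But (t') is also a unit clause — contradiction.
So every satisfying assignment has s = True.

True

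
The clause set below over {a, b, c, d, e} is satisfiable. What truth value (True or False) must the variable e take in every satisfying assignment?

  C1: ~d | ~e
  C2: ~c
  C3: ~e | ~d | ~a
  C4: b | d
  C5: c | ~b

False

Suppose e = 1.
From the singleton clause (~d), d = 0.
From the singleton clause (~c), c = 0.
From the singleton clause (b), b = 1.
Now (~b) is unsatisfied and unit — conflict.
So every satisfying assignment has e = False.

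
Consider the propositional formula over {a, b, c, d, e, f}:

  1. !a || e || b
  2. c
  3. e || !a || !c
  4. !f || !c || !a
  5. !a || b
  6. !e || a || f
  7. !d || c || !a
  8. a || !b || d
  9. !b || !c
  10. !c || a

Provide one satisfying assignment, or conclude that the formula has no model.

UNSATISFIABLE

The clause (c) is unit, so c = true.
The clause (!b) is unit, so b = false.
The clause (!a) is unit, so a = false.
Now (a) is unsatisfied and unit — conflict.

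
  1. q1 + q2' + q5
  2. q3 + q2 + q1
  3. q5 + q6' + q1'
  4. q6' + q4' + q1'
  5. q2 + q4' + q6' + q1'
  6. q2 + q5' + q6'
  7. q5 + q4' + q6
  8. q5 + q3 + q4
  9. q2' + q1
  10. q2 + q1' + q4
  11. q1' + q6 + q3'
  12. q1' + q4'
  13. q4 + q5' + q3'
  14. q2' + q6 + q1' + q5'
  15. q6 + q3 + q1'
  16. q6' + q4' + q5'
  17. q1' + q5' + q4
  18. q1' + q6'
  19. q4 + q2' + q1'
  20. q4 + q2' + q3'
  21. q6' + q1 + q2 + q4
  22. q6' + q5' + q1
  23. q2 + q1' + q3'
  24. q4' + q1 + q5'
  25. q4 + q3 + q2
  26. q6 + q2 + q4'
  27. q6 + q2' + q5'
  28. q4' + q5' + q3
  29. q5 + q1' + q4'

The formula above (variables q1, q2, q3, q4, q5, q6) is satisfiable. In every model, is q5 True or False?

Suppose q5 = 1.
Case q2 = 1:
(q1) alone gives q1 = 1.
(q4') alone gives q4 = 0.
That conflicts with the unit clause (q4).
Backtrack on q2: now try q2 = 0.
(q6') alone gives q6 = 0.
(q4') alone gives q4 = 0.
(q1') alone gives q1 = 0.
(q3) alone gives q3 = 1.
That conflicts with the unit clause (q3').
Both values of q2 lead to a conflict.
So every satisfying assignment has q5 = False.

False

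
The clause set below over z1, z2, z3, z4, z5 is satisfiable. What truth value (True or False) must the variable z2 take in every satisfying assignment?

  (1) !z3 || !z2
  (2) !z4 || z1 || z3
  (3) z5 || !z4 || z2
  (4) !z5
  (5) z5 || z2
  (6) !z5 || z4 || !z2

True

Suppose z2 = false.
Unit clause (!z5) forces z5 = false.
But (z5) is also a unit clause — contradiction.
So every satisfying assignment has z2 = True.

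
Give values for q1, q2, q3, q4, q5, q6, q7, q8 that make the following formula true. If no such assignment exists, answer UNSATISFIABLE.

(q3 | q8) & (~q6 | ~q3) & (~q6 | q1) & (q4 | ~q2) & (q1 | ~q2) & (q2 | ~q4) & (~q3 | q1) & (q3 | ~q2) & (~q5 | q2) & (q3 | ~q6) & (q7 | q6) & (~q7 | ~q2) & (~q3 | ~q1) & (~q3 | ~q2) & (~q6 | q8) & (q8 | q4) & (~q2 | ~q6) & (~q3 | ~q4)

Case q3 = 0:
Unit clause (q8) forces q8 = 1.
Unit clause (~q2) forces q2 = 0.
Unit clause (~q4) forces q4 = 0.
Unit clause (~q5) forces q5 = 0.
Unit clause (~q6) forces q6 = 0.
Unit clause (q7) forces q7 = 1.
Every clause is now satisfied; q1 is unconstrained.

q1: 0; q2: 0; q3: 0; q4: 0; q5: 0; q6: 0; q7: 1; q8: 1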